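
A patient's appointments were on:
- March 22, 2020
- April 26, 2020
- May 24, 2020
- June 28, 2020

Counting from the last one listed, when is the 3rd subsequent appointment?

All dates are Sundays, 35, 28, 35 days apart.
Specifically, the 4th Sunday of each month.
July 2020 — 4th Sunday is July 26, 2020.
4th Sunday of August 2020: August 23, 2020.
September 2020 — 4th Sunday is September 27, 2020.

September 27, 2020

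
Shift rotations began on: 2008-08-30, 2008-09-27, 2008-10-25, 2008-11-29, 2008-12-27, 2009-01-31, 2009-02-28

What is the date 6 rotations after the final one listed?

All Saturdays; the gaps (28, 28, 35, 28, 35, 28) vary with month length.
This is the last Saturday of each month.
Last Saturday of March 2009: 2009-03-28.
Last Saturday of April 2009: 2009-04-25.
May 2009 ends with Saturday 2009-05-30.
Last Saturday of June 2009: 2009-06-27.
Last Saturday of July 2009: 2009-07-25.
August 2009 ends with Saturday 2009-08-29.

2009-08-29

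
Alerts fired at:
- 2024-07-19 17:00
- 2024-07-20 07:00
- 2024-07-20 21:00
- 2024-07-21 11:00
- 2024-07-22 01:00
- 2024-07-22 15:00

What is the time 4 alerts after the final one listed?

2024-07-24 23:00

The interval is a steady 14 hours (14, 14, 14, 14, 14).
2024-07-22 15:00 + 14 h = 2024-07-23 05:00.
2024-07-23 05:00 + 14 h = 2024-07-23 19:00.
2024-07-23 19:00 + 14 h = 2024-07-24 09:00.
2024-07-24 09:00 + 14 h = 2024-07-24 23:00.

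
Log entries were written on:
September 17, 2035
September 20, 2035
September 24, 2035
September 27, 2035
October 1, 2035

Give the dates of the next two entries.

October 4, 2035; October 8, 2035

The gap pattern 3, 4, 3, 4 repeats every 2 events.
These are the Mondays and Thursdays of each week.
Next Thursday: October 4, 2035.
The following Monday is October 8, 2035.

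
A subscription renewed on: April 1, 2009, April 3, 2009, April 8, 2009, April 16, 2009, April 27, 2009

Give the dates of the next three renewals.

The spacing grows by 3 each time: 2, 5, 8, 11 days.
Next gap: 14 days. April 27, 2009 + 14 days = May 11, 2009.
Next gap: 17 days. May 11, 2009 + 17 days = May 28, 2009.
Next gap: 20 days. May 28, 2009 + 20 days = June 17, 2009.

May 11, 2009; May 28, 2009; June 17, 2009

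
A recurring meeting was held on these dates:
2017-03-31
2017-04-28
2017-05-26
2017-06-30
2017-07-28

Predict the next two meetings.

These are Fridays with 28, 28, 35, 28-day gaps.
Each is the final Friday of its month — 2017-03-31 is past the 28th, so '4th Friday' doesn't fit.
Last Friday of August 2017: 2017-08-25.
September 2017 ends with Friday 2017-09-29.

2017-08-25, 2017-09-29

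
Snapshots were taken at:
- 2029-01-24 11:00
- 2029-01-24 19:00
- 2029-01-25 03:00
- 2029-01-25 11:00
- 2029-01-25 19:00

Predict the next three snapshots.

Spacing: 8, 8, 8, 8 h — constant 8 h.
2029-01-25 19:00 + 8 h = 2029-01-26 03:00.
2029-01-26 03:00 + 8 h = 2029-01-26 11:00.
2029-01-26 11:00 + 8 h = 2029-01-26 19:00.

2029-01-26 03:00, 2029-01-26 11:00, 2029-01-26 19:00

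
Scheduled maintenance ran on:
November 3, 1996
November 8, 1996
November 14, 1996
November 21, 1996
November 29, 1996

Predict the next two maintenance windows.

Intervals are 5, 6, 7, 8 days — an arithmetic progression with common difference 1.
Next gap: 9 days. November 29, 1996 + 9 days = December 8, 1996.
Next gap: 10 days. December 8, 1996 + 10 days = December 18, 1996.

December 8, 1996; December 18, 1996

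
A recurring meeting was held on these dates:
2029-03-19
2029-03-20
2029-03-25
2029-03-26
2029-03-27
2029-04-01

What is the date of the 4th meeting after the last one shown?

2029-04-09

The gap pattern 1, 5, 1, 1, 5 repeats every 3 events.
These are the Mondays, Tuesdays and Sundays of each week.
The following Monday is 2029-04-02.
Next Tuesday: 2029-04-03.
The following Sunday is 2029-04-08.
Next Monday: 2029-04-09.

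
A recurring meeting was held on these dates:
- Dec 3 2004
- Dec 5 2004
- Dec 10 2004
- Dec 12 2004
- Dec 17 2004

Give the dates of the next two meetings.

Dec 19 2004, Dec 24 2004

The gap pattern 2, 5, 2, 5 repeats every 2 events.
These are the Fridays and Sundays of each week.
Next Sunday: Dec 19 2004.
Next Friday: Dec 24 2004.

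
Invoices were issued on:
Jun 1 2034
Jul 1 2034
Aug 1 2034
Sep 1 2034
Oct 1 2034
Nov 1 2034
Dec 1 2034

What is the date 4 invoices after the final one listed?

Apr 1 2035

The day-of-month is always 1 (30, 31, 31, 30, 31, 30 days between events).
So this recurs on the 1st of each month.
Next: January 2035 → Jan 1 2035.
February 2035: Feb 1 2035.
March 2035: Mar 1 2035.
Next: April 2035 → Apr 1 2035.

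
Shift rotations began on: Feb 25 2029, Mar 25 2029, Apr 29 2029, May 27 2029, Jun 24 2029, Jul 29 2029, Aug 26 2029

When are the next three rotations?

Sep 30 2029, Oct 28 2029, Nov 25 2029

All Sundays; the gaps (28, 35, 28, 28, 35, 28) vary with month length.
This is the last Sunday of each month.
Last Sunday of September 2029: Sep 30 2029.
October 2029 ends with Sunday Oct 28 2029.
November 2029 ends with Sunday Nov 25 2029.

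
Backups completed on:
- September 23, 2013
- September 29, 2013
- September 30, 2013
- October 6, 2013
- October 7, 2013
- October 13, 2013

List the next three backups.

Every event lands on a Monday or Sunday (gaps cycle 6, 1, 6, 1, 6).
So the schedule is: every Monday and Sunday.
Next Monday: October 14, 2013.
The following Sunday is October 20, 2013.
Next Monday: October 21, 2013.

October 14, 2013; October 20, 2013; October 21, 2013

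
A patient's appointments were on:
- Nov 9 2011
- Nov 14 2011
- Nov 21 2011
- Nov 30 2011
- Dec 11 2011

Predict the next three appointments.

Gaps: 5, 7, 9, 11 days — each gap is 2 larger than the previous one.
Next gap: 13 days. Dec 11 2011 + 13 days = Dec 24 2011.
Next gap: 15 days. Dec 24 2011 + 15 days = Jan 8 2012.
Next gap: 17 days. Jan 8 2012 + 17 days = Jan 25 2012.

Dec 24 2011, Jan 8 2012, Jan 25 2012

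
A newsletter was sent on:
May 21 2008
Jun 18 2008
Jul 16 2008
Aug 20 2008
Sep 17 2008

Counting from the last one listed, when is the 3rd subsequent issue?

Dec 17 2008

All dates are Wednesdays, 28, 28, 35, 28 days apart.
Specifically, the 3rd Wednesday of each month.
3rd Wednesday of October 2008: Oct 15 2008.
3rd Wednesday of November 2008: Nov 19 2008.
3rd Wednesday of December 2008: Dec 17 2008.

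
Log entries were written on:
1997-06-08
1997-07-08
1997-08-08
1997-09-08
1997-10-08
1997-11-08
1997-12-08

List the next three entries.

Each date is the 8th; the gaps (30, 31, 31, 30, 31, 30) track the month lengths.
The rule is the 8th of each month.
January 1998: 1998-01-08.
Next: February 1998 → 1998-02-08.
Next: March 1998 → 1998-03-08.

1998-01-08, 1998-02-08, 1998-03-08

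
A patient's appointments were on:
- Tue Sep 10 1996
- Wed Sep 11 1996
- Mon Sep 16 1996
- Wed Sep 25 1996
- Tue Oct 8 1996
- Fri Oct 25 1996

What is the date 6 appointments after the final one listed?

Tue Apr 29 1997

Gaps: 1, 5, 9, 13, 17 days — each gap is 4 larger than the previous one.
Next gap: 21 days. Fri Oct 25 1996 + 21 days = Fri Nov 15 1996.
Next gap: 25 days. Fri Nov 15 1996 + 25 days = Tue Dec 10 1996.
Next gap: 29 days. Tue Dec 10 1996 + 29 days = Wed Jan 8 1997.
Next gap: 33 days. Wed Jan 8 1997 + 33 days = Mon Feb 10 1997.
Next gap: 37 days. Mon Feb 10 1997 + 37 days = Wed Mar 19 1997.
Next gap: 41 days. Wed Mar 19 1997 + 41 days = Tue Apr 29 1997.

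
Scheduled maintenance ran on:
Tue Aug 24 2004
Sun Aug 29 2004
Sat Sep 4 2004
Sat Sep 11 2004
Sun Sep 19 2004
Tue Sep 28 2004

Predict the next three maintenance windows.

Intervals are 5, 6, 7, 8, 9 days — an arithmetic progression with common difference 1.
Next gap: 10 days. Tue Sep 28 2004 + 10 days = Fri Oct 8 2004.
Next gap: 11 days. Fri Oct 8 2004 + 11 days = Tue Oct 19 2004.
Next gap: 12 days. Tue Oct 19 2004 + 12 days = Sun Oct 31 2004.

Fri Oct 8 2004, Tue Oct 19 2004, Sun Oct 31 2004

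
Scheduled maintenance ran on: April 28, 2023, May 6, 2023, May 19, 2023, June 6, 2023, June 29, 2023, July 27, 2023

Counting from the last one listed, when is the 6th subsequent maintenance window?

The spacing grows by 5 each time: 8, 13, 18, 23, 28 days.
Next gap: 33 days. July 27, 2023 + 33 days = August 29, 2023.
Next gap: 38 days. August 29, 2023 + 38 days = October 6, 2023.
Next gap: 43 days. October 6, 2023 + 43 days = November 18, 2023.
Next gap: 48 days. November 18, 2023 + 48 days = January 5, 2024.
Next gap: 53 days. January 5, 2024 + 53 days = February 27, 2024.
Next gap: 58 days. February 27, 2024 + 58 days = April 25, 2024.

April 25, 2024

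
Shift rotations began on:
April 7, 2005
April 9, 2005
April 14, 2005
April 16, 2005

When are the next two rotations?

April 21, 2005; April 23, 2005

Every event lands on a Thursday or Saturday (gaps cycle 2, 5, 2).
So the schedule is: every Thursday and Saturday.
The following Thursday is April 21, 2005.
The following Saturday is April 23, 2005.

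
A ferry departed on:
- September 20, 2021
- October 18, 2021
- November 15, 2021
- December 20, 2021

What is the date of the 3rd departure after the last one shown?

These are Mondays at 28- or 35-day spacing (28, 28, 35).
The pattern: 3rd Monday of the month.
January 2022 — 3rd Monday is January 17, 2022.
February 2022 — 3rd Monday is February 21, 2022.
3rd Monday of March 2022: March 21, 2022.

March 21, 2022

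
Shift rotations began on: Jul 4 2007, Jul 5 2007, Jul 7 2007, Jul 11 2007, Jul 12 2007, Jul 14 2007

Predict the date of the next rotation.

Jul 18 2007

Every event lands on a Wednesday or Thursday or Saturday (gaps cycle 1, 2, 4, 1, 2).
So the schedule is: every Wednesday, Thursday and Saturday.
The following Wednesday is Jul 18 2007.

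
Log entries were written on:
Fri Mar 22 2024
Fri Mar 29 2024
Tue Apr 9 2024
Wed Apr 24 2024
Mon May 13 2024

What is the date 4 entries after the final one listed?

Intervals are 7, 11, 15, 19 days — an arithmetic progression with common difference 4.
Next gap: 23 days. Mon May 13 2024 + 23 days = Wed Jun 5 2024.
Next gap: 27 days. Wed Jun 5 2024 + 27 days = Tue Jul 2 2024.
Next gap: 31 days. Tue Jul 2 2024 + 31 days = Fri Aug 2 2024.
Next gap: 35 days. Fri Aug 2 2024 + 35 days = Fri Sep 6 2024.

Fri Sep 6 2024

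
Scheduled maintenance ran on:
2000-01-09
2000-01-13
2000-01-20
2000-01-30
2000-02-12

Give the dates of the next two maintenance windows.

2000-02-28, 2000-03-18

The spacing grows by 3 each time: 4, 7, 10, 13 days.
Next gap: 16 days. 2000-02-12 + 16 days = 2000-02-28.
Next gap: 19 days. 2000-02-28 + 19 days = 2000-03-18.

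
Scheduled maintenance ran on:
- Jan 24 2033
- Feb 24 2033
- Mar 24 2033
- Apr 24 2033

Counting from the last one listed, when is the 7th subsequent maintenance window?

Nov 24 2033

The day-of-month is always 24 (31, 28, 31 days between events).
So this recurs on the 24th of each month.
May 2033: May 24 2033.
Next: June 2033 → Jun 24 2033.
July 2033: Jul 24 2033.
August 2033: Aug 24 2033.
Next: September 2033 → Sep 24 2033.
October 2033: Oct 24 2033.
November 2033: Nov 24 2033.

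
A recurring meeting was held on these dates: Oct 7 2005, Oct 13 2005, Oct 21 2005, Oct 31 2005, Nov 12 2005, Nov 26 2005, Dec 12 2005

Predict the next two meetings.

Dec 30 2005, Jan 19 2006

Gaps: 6, 8, 10, 12, 14, 16 days — each gap is 2 larger than the previous one.
Next gap: 18 days. Dec 12 2005 + 18 days = Dec 30 2005.
Next gap: 20 days. Dec 30 2005 + 20 days = Jan 19 2006.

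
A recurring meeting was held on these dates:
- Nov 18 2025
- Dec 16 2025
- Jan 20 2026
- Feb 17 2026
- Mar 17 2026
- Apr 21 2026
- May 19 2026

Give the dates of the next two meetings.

Jun 16 2026, Jul 21 2026

Gaps: 28, 35, 28, 28, 35, 28 days — a mix of 28 and 35. Every date is a Tuesday.
Each is the 3rd Tuesday of its month.
3rd Tuesday of June 2026: Jun 16 2026.
July 2026 — 3rd Tuesday is Jul 21 2026.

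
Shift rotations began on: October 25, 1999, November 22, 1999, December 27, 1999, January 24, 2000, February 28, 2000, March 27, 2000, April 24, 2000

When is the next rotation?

May 22, 2000

Gaps: 28, 35, 28, 35, 28, 28 days — a mix of 28 and 35. Every date is a Monday.
Each is the 4th Monday of its month.
4th Monday of May 2000: May 22, 2000.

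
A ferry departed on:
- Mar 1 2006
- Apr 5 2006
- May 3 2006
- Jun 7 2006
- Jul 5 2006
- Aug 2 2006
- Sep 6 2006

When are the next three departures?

Gaps: 35, 28, 35, 28, 28, 35 days — a mix of 28 and 35. Every date is a Wednesday.
Each is the 1st Wednesday of its month.
1st Wednesday of October 2006: Oct 4 2006.
1st Wednesday of November 2006: Nov 1 2006.
December 2006 — 1st Wednesday is Dec 6 2006.

Oct 4 2006, Nov 1 2006, Dec 6 2006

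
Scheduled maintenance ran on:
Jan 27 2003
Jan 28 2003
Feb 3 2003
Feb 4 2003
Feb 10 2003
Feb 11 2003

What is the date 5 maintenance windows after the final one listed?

Mar 3 2003

The gap pattern 1, 6, 1, 6, 1 repeats every 2 events.
These are the Mondays and Tuesdays of each week.
Next Monday: Feb 17 2003.
Next Tuesday: Feb 18 2003.
The following Monday is Feb 24 2003.
Next Tuesday: Feb 25 2003.
The following Monday is Mar 3 2003.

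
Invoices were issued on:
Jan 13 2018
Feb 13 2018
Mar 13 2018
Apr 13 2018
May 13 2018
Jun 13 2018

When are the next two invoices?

The day-of-month is always 13 (31, 28, 31, 30, 31 days between events).
So this recurs on the 13th of each month.
July 2018: Jul 13 2018.
August 2018: Aug 13 2018.

Jul 13 2018, Aug 13 2018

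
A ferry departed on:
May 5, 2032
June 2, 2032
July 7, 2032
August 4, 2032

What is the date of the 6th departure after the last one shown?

February 2, 2033

Gaps: 28, 35, 28 days — a mix of 28 and 35. Every date is a Wednesday.
Each is the 1st Wednesday of its month.
September 2032 — 1st Wednesday is September 1, 2032.
1st Wednesday of October 2032: October 6, 2032.
November 2032 — 1st Wednesday is November 3, 2032.
December 2032 — 1st Wednesday is December 1, 2032.
1st Wednesday of January 2033: January 5, 2033.
1st Wednesday of February 2033: February 2, 2033.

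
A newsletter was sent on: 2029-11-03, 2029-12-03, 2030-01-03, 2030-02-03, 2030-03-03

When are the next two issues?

2030-04-03, 2030-05-03

Gaps: 30, 31, 31, 28 days — not constant. Every event is on the 3rd of the month.
Pattern: the 3rd of each month.
Next: April 2030 → 2030-04-03.
May 2030: 2030-05-03.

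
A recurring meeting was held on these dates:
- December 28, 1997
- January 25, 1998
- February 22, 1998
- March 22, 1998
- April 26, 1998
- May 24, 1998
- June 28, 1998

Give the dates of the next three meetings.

These are Sundays at 28- or 35-day spacing (28, 28, 28, 35, 28, 35).
The pattern: 4th Sunday of the month.
4th Sunday of July 1998: July 26, 1998.
4th Sunday of August 1998: August 23, 1998.
4th Sunday of September 1998: September 27, 1998.

July 26, 1998; August 23, 1998; September 27, 1998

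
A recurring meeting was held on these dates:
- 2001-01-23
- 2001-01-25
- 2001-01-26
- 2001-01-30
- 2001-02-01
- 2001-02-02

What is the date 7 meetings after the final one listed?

2001-02-20

The gap pattern 2, 1, 4, 2, 1 repeats every 3 events.
These are the Tuesdays, Thursdays and Fridays of each week.
Next Tuesday: 2001-02-06.
Next Thursday: 2001-02-08.
Next Friday: 2001-02-09.
Next Tuesday: 2001-02-13.
The following Thursday is 2001-02-15.
Next Friday: 2001-02-16.
Next Tuesday: 2001-02-20.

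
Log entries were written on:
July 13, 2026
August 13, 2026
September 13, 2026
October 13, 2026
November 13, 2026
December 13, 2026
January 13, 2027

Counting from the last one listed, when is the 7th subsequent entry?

The day-of-month is always 13 (31, 31, 30, 31, 30, 31 days between events).
So this recurs on the 13th of each month.
February 2027: February 13, 2027.
Next: March 2027 → March 13, 2027.
Next: April 2027 → April 13, 2027.
Next: May 2027 → May 13, 2027.
Next: June 2027 → June 13, 2027.
July 2027: July 13, 2027.
Next: August 2027 → August 13, 2027.

August 13, 2027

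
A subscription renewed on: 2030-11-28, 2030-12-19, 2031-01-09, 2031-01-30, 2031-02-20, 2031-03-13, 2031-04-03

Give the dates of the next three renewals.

2031-04-24, 2031-05-15, 2031-06-05

Every event comes 21 days after the last (21, 21, 21, 21, 21, 21).
2031-04-03 + 21 days = 2031-04-24.
2031-04-24 + 21 days = 2031-05-15.
2031-05-15 + 21 days = 2031-06-05.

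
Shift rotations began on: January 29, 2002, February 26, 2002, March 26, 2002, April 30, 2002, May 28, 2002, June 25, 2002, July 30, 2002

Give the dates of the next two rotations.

These are Tuesdays with 28, 28, 35, 28, 28, 35-day gaps.
Each is the final Tuesday of its month — January 29, 2002 is past the 28th, so '4th Tuesday' doesn't fit.
August 2002 ends with Tuesday August 27, 2002.
September 2002 ends with Tuesday September 24, 2002.

August 27, 2002; September 24, 2002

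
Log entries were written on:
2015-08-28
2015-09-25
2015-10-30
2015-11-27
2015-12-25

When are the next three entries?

Every date is a Friday; gaps 28, 35, 28, 28 days.
Each is the last Friday of its month (at least one falls on the 29th or later, ruling out '4th Friday').
January 2016 ends with Friday 2016-01-29.
February 2016 ends with Friday 2016-02-26.
Last Friday of March 2016: 2016-03-25.

2016-01-29, 2016-02-26, 2016-03-25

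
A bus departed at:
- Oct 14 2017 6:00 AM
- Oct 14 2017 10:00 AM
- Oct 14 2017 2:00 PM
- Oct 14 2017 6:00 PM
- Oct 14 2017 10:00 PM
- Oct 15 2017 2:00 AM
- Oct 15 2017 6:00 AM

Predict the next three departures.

Gaps: 4, 4, 4, 4, 4, 4 hours — each event is 4 hours after the previous one.
Oct 15 2017 6:00 AM + 4 h = Oct 15 2017 10:00 AM.
Oct 15 2017 10:00 AM + 4 h = Oct 15 2017 2:00 PM.
Oct 15 2017 2:00 PM + 4 h = Oct 15 2017 6:00 PM.

Oct 15 2017 10:00 AM, Oct 15 2017 2:00 PM, Oct 15 2017 6:00 PM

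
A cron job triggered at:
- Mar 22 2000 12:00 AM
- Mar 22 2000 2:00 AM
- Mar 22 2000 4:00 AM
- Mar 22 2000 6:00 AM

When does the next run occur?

Gaps: 2, 2, 2 hours — each event is 2 hours after the previous one.
Mar 22 2000 6:00 AM + 2 h = Mar 22 2000 8:00 AM.

Mar 22 2000 8:00 AM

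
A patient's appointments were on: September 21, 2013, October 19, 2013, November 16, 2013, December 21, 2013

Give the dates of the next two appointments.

Gaps: 28, 28, 35 days — a mix of 28 and 35. Every date is a Saturday.
Each is the 3rd Saturday of its month.
January 2014 — 3rd Saturday is January 18, 2014.
February 2014 — 3rd Saturday is February 15, 2014.

January 18, 2014; February 15, 2014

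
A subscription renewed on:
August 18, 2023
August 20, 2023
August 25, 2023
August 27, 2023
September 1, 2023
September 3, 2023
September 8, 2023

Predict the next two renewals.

September 10, 2023; September 15, 2023

The gap pattern 2, 5, 2, 5, 2, 5 repeats every 2 events.
These are the Fridays and Sundays of each week.
The following Sunday is September 10, 2023.
Next Friday: September 15, 2023.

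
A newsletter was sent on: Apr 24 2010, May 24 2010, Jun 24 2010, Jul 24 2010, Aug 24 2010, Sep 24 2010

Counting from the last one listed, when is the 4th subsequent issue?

Jan 24 2011

Each date is the 24th; the gaps (30, 31, 30, 31, 31) track the month lengths.
The rule is the 24th of each month.
Next: October 2010 → Oct 24 2010.
November 2010: Nov 24 2010.
Next: December 2010 → Dec 24 2010.
Next: January 2011 → Jan 24 2011.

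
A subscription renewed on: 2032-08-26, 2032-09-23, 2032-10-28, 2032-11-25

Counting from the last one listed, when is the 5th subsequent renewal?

Gaps: 28, 35, 28 days — a mix of 28 and 35. Every date is a Thursday.
Each is the 4th Thursday of its month.
4th Thursday of December 2032: 2032-12-23.
January 2033 — 4th Thursday is 2033-01-27.
4th Thursday of February 2033: 2033-02-24.
4th Thursday of March 2033: 2033-03-24.
April 2033 — 4th Thursday is 2033-04-28.

2033-04-28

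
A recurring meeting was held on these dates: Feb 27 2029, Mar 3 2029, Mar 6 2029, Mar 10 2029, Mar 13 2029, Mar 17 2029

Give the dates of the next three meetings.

Mar 20 2029, Mar 24 2029, Mar 27 2029

Gaps: 4, 3, 4, 3, 4 days — not constant, but cyclic with period 2.
The events fall on every Tuesday and Saturday.
The following Tuesday is Mar 20 2029.
Next Saturday: Mar 24 2029.
Next Tuesday: Mar 27 2029.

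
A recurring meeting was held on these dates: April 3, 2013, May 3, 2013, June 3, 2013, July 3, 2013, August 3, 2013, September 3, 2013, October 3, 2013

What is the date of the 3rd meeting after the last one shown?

Gaps: 30, 31, 30, 31, 31, 30 days — not constant. Every event is on the 3rd of the month.
Pattern: the 3rd of each month.
November 2013: November 3, 2013.
Next: December 2013 → December 3, 2013.
January 2014: January 3, 2014.

January 3, 2014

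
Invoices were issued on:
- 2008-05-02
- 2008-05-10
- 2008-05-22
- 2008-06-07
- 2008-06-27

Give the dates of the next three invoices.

2008-07-21, 2008-08-18, 2008-09-19

Gaps: 8, 12, 16, 20 days — each gap is 4 larger than the previous one.
Next gap: 24 days. 2008-06-27 + 24 days = 2008-07-21.
Next gap: 28 days. 2008-07-21 + 28 days = 2008-08-18.
Next gap: 32 days. 2008-08-18 + 32 days = 2008-09-19.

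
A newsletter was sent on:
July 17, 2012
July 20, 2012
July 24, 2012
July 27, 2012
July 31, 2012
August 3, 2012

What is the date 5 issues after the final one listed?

Gaps: 3, 4, 3, 4, 3 days — not constant, but cyclic with period 2.
The events fall on every Tuesday and Friday.
Next Tuesday: August 7, 2012.
Next Friday: August 10, 2012.
Next Tuesday: August 14, 2012.
The following Friday is August 17, 2012.
The following Tuesday is August 21, 2012.

August 21, 2012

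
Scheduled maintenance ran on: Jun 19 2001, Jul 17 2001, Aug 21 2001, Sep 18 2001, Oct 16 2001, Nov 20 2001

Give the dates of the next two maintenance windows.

Dec 18 2001, Jan 15 2002

All dates are Tuesdays, 28, 35, 28, 28, 35 days apart.
Specifically, the 3rd Tuesday of each month.
December 2001 — 3rd Tuesday is Dec 18 2001.
January 2002 — 3rd Tuesday is Jan 15 2002.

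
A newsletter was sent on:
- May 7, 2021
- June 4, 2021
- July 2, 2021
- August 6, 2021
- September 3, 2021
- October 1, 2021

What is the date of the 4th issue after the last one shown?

Gaps: 28, 28, 35, 28, 28 days — a mix of 28 and 35. Every date is a Friday.
Each is the 1st Friday of its month.
November 2021 — 1st Friday is November 5, 2021.
December 2021 — 1st Friday is December 3, 2021.
January 2022 — 1st Friday is January 7, 2022.
February 2022 — 1st Friday is February 4, 2022.

February 4, 2022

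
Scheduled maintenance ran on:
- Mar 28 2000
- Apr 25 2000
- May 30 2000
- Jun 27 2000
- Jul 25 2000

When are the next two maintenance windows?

Every date is a Tuesday; gaps 28, 35, 28, 28 days.
Each is the last Tuesday of its month (at least one falls on the 29th or later, ruling out '4th Tuesday').
August 2000 ends with Tuesday Aug 29 2000.
September 2000 ends with Tuesday Sep 26 2000.

Aug 29 2000, Sep 26 2000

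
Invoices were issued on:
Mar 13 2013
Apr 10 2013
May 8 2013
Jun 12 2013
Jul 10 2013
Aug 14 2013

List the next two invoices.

Sep 11 2013, Oct 9 2013

Gaps: 28, 28, 35, 28, 35 days — a mix of 28 and 35. Every date is a Wednesday.
Each is the 2nd Wednesday of its month.
2nd Wednesday of September 2013: Sep 11 2013.
2nd Wednesday of October 2013: Oct 9 2013.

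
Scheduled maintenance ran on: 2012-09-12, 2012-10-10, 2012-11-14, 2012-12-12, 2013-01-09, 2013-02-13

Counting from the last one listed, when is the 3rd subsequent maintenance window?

Gaps: 28, 35, 28, 28, 35 days — a mix of 28 and 35. Every date is a Wednesday.
Each is the 2nd Wednesday of its month.
March 2013 — 2nd Wednesday is 2013-03-13.
April 2013 — 2nd Wednesday is 2013-04-10.
2nd Wednesday of May 2013: 2013-05-08.

2013-05-08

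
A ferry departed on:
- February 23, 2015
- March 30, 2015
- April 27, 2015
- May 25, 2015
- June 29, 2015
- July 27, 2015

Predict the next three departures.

These are Mondays with 35, 28, 28, 35, 28-day gaps.
Each is the final Monday of its month — March 30, 2015 is past the 28th, so '4th Monday' doesn't fit.
August 2015 ends with Monday August 31, 2015.
September 2015 ends with Monday September 28, 2015.
Last Monday of October 2015: October 26, 2015.

August 31, 2015; September 28, 2015; October 26, 2015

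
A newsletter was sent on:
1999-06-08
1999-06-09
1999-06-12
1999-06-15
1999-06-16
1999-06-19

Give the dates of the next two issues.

Every event lands on a Tuesday or Wednesday or Saturday (gaps cycle 1, 3, 3, 1, 3).
So the schedule is: every Tuesday, Wednesday and Saturday.
Next Tuesday: 1999-06-22.
The following Wednesday is 1999-06-23.

1999-06-22, 1999-06-23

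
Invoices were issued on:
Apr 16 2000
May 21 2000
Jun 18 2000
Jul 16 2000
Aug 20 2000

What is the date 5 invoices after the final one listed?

These are Sundays at 28- or 35-day spacing (35, 28, 28, 35).
The pattern: 3rd Sunday of the month.
September 2000 — 3rd Sunday is Sep 17 2000.
October 2000 — 3rd Sunday is Oct 15 2000.
November 2000 — 3rd Sunday is Nov 19 2000.
December 2000 — 3rd Sunday is Dec 17 2000.
January 2001 — 3rd Sunday is Jan 21 2001.

Jan 21 2001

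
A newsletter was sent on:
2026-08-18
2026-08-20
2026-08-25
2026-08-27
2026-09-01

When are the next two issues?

2026-09-03, 2026-09-08

Gaps: 2, 5, 2, 5 days — not constant, but cyclic with period 2.
The events fall on every Tuesday and Thursday.
Next Thursday: 2026-09-03.
The following Tuesday is 2026-09-08.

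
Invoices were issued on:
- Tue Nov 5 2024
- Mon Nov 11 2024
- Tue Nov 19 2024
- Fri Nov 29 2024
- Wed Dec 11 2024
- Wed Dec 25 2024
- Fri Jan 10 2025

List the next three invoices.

Intervals are 6, 8, 10, 12, 14, 16 days — an arithmetic progression with common difference 2.
Next gap: 18 days. Fri Jan 10 2025 + 18 days = Tue Jan 28 2025.
Next gap: 20 days. Tue Jan 28 2025 + 20 days = Mon Feb 17 2025.
Next gap: 22 days. Mon Feb 17 2025 + 22 days = Tue Mar 11 2025.

Tue Jan 28 2025, Mon Feb 17 2025, Tue Mar 11 2025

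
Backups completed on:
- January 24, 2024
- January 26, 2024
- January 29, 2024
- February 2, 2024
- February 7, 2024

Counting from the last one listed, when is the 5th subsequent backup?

March 18, 2024

Gaps: 2, 3, 4, 5 days — each gap is 1 larger than the previous one.
Next gap: 6 days. February 7, 2024 + 6 days = February 13, 2024.
Next gap: 7 days. February 13, 2024 + 7 days = February 20, 2024.
Next gap: 8 days. February 20, 2024 + 8 days = February 28, 2024.
Next gap: 9 days. February 28, 2024 + 9 days = March 8, 2024.
Next gap: 10 days. March 8, 2024 + 10 days = March 18, 2024.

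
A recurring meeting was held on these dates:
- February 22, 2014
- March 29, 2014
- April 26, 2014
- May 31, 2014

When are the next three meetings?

All Saturdays; the gaps (35, 28, 35) vary with month length.
This is the last Saturday of each month.
Last Saturday of June 2014: June 28, 2014.
July 2014 ends with Saturday July 26, 2014.
Last Saturday of August 2014: August 30, 2014.

June 28, 2014; July 26, 2014; August 30, 2014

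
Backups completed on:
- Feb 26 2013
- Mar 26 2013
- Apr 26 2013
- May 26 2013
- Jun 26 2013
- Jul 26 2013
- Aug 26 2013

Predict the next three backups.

Gaps: 28, 31, 30, 31, 30, 31 days — not constant. Every event is on the 26th of the month.
Pattern: the 26th of each month.
Next: September 2013 → Sep 26 2013.
October 2013: Oct 26 2013.
November 2013: Nov 26 2013.

Sep 26 2013, Oct 26 2013, Nov 26 2013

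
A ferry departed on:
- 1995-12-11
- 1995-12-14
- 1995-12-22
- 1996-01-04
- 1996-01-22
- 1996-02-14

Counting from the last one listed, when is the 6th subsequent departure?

1996-10-14

Intervals are 3, 8, 13, 18, 23 days — an arithmetic progression with common difference 5.
Next gap: 28 days. 1996-02-14 + 28 days = 1996-03-13.
Next gap: 33 days. 1996-03-13 + 33 days = 1996-04-15.
Next gap: 38 days. 1996-04-15 + 38 days = 1996-05-23.
Next gap: 43 days. 1996-05-23 + 43 days = 1996-07-05.
Next gap: 48 days. 1996-07-05 + 48 days = 1996-08-22.
Next gap: 53 days. 1996-08-22 + 53 days = 1996-10-14.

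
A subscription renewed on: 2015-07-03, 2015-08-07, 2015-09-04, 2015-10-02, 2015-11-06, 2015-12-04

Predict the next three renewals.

Gaps: 35, 28, 28, 35, 28 days — a mix of 28 and 35. Every date is a Friday.
Each is the 1st Friday of its month.
January 2016 — 1st Friday is 2016-01-01.
1st Friday of February 2016: 2016-02-05.
March 2016 — 1st Friday is 2016-03-04.

2016-01-01, 2016-02-05, 2016-03-04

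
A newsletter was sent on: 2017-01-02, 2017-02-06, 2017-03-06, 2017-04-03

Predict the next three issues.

2017-05-01, 2017-06-05, 2017-07-03

These are Mondays at 28- or 35-day spacing (35, 28, 28).
The pattern: 1st Monday of the month.
May 2017 — 1st Monday is 2017-05-01.
June 2017 — 1st Monday is 2017-06-05.
July 2017 — 1st Monday is 2017-07-03.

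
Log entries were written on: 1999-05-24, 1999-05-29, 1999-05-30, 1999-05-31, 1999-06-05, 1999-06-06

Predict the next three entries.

Every event lands on a Monday or Saturday or Sunday (gaps cycle 5, 1, 1, 5, 1).
So the schedule is: every Monday, Saturday and Sunday.
The following Monday is 1999-06-07.
Next Saturday: 1999-06-12.
Next Sunday: 1999-06-13.

1999-06-07, 1999-06-12, 1999-06-13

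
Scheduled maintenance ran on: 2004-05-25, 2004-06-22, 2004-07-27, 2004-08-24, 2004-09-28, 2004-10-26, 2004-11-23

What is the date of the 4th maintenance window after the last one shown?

2005-03-22

Gaps: 28, 35, 28, 35, 28, 28 days — a mix of 28 and 35. Every date is a Tuesday.
Each is the 4th Tuesday of its month.
December 2004 — 4th Tuesday is 2004-12-28.
4th Tuesday of January 2005: 2005-01-25.
February 2005 — 4th Tuesday is 2005-02-22.
4th Tuesday of March 2005: 2005-03-22.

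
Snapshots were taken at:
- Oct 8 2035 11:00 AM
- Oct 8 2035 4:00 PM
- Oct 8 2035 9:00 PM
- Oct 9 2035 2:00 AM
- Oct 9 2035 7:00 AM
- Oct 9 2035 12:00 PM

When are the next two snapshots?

Spacing: 5, 5, 5, 5, 5 h — constant 5 h.
Oct 9 2035 12:00 PM + 5 h = Oct 9 2035 5:00 PM.
Oct 9 2035 5:00 PM + 5 h = Oct 9 2035 10:00 PM.

Oct 9 2035 5:00 PM, Oct 9 2035 10:00 PM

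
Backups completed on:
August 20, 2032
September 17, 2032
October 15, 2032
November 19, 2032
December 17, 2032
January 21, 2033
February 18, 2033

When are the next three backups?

All dates are Fridays, 28, 28, 35, 28, 35, 28 days apart.
Specifically, the 3rd Friday of each month.
3rd Friday of March 2033: March 18, 2033.
3rd Friday of April 2033: April 15, 2033.
3rd Friday of May 2033: May 20, 2033.

March 18, 2033; April 15, 2033; May 20, 2033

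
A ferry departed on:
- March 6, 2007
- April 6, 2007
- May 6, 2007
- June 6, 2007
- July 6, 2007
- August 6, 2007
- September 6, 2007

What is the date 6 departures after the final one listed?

The day-of-month is always 6 (31, 30, 31, 30, 31, 31 days between events).
So this recurs on the 6th of each month.
Next: October 2007 → October 6, 2007.
Next: November 2007 → November 6, 2007.
Next: December 2007 → December 6, 2007.
Next: January 2008 → January 6, 2008.
Next: February 2008 → February 6, 2008.
Next: March 2008 → March 6, 2008.

March 6, 2008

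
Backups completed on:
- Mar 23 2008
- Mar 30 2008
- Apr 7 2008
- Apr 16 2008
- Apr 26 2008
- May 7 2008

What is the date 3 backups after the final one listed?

Jun 15 2008

Gaps: 7, 8, 9, 10, 11 days — each gap is 1 larger than the previous one.
Next gap: 12 days. May 7 2008 + 12 days = May 19 2008.
Next gap: 13 days. May 19 2008 + 13 days = Jun 1 2008.
Next gap: 14 days. Jun 1 2008 + 14 days = Jun 15 2008.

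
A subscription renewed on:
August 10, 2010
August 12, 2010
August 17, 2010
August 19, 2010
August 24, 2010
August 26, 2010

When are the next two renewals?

Every event lands on a Tuesday or Thursday (gaps cycle 2, 5, 2, 5, 2).
So the schedule is: every Tuesday and Thursday.
The following Tuesday is August 31, 2010.
Next Thursday: September 2, 2010.

August 31, 2010; September 2, 2010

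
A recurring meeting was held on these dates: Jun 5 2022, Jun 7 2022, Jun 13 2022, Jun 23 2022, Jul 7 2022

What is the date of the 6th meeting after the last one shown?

Intervals are 2, 6, 10, 14 days — an arithmetic progression with common difference 4.
Next gap: 18 days. Jul 7 2022 + 18 days = Jul 25 2022.
Next gap: 22 days. Jul 25 2022 + 22 days = Aug 16 2022.
Next gap: 26 days. Aug 16 2022 + 26 days = Sep 11 2022.
Next gap: 30 days. Sep 11 2022 + 30 days = Oct 11 2022.
Next gap: 34 days. Oct 11 2022 + 34 days = Nov 14 2022.
Next gap: 38 days. Nov 14 2022 + 38 days = Dec 22 2022.

Dec 22 2022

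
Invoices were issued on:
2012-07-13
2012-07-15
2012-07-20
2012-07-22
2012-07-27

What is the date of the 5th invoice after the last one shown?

2012-08-12

Gaps: 2, 5, 2, 5 days — not constant, but cyclic with period 2.
The events fall on every Friday and Sunday.
The following Sunday is 2012-07-29.
The following Friday is 2012-08-03.
Next Sunday: 2012-08-05.
Next Friday: 2012-08-10.
Next Sunday: 2012-08-12.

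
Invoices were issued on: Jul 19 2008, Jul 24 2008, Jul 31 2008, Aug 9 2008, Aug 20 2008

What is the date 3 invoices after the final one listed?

Oct 4 2008

The spacing grows by 2 each time: 5, 7, 9, 11 days.
Next gap: 13 days. Aug 20 2008 + 13 days = Sep 2 2008.
Next gap: 15 days. Sep 2 2008 + 15 days = Sep 17 2008.
Next gap: 17 days. Sep 17 2008 + 17 days = Oct 4 2008.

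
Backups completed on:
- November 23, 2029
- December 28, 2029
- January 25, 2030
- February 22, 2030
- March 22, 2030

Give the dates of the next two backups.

April 26, 2030; May 24, 2030

Gaps: 35, 28, 28, 28 days — a mix of 28 and 35. Every date is a Friday.
Each is the 4th Friday of its month.
April 2030 — 4th Friday is April 26, 2030.
May 2030 — 4th Friday is May 24, 2030.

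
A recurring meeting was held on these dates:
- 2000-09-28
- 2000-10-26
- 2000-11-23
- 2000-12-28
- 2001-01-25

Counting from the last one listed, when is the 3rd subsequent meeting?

2001-04-26

These are Thursdays at 28- or 35-day spacing (28, 28, 35, 28).
The pattern: 4th Thursday of the month.
4th Thursday of February 2001: 2001-02-22.
March 2001 — 4th Thursday is 2001-03-22.
4th Thursday of April 2001: 2001-04-26.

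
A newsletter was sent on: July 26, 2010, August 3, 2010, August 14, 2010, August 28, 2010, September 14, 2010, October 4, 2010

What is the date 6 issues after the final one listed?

April 5, 2011

The spacing grows by 3 each time: 8, 11, 14, 17, 20 days.
Next gap: 23 days. October 4, 2010 + 23 days = October 27, 2010.
Next gap: 26 days. October 27, 2010 + 26 days = November 22, 2010.
Next gap: 29 days. November 22, 2010 + 29 days = December 21, 2010.
Next gap: 32 days. December 21, 2010 + 32 days = January 22, 2011.
Next gap: 35 days. January 22, 2011 + 35 days = February 26, 2011.
Next gap: 38 days. February 26, 2011 + 38 days = April 5, 2011.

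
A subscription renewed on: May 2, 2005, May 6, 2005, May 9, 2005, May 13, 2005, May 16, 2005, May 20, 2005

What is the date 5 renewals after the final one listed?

Every event lands on a Monday or Friday (gaps cycle 4, 3, 4, 3, 4).
So the schedule is: every Monday and Friday.
Next Monday: May 23, 2005.
The following Friday is May 27, 2005.
Next Monday: May 30, 2005.
Next Friday: June 3, 2005.
The following Monday is June 6, 2005.

June 6, 2005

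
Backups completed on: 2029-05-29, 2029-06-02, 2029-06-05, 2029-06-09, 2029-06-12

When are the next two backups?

2029-06-16, 2029-06-19

Gaps: 4, 3, 4, 3 days — not constant, but cyclic with period 2.
The events fall on every Tuesday and Saturday.
The following Saturday is 2029-06-16.
Next Tuesday: 2029-06-19.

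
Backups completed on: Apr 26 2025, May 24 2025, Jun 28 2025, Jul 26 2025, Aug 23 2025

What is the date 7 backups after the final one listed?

Mar 28 2026

These are Saturdays at 28- or 35-day spacing (28, 35, 28, 28).
The pattern: 4th Saturday of the month.
September 2025 — 4th Saturday is Sep 27 2025.
October 2025 — 4th Saturday is Oct 25 2025.
November 2025 — 4th Saturday is Nov 22 2025.
December 2025 — 4th Saturday is Dec 27 2025.
4th Saturday of January 2026: Jan 24 2026.
February 2026 — 4th Saturday is Feb 28 2026.
March 2026 — 4th Saturday is Mar 28 2026.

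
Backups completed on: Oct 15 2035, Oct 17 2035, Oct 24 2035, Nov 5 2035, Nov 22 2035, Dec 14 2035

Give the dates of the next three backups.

Jan 10 2036, Feb 11 2036, Mar 19 2036

Gaps: 2, 7, 12, 17, 22 days — each gap is 5 larger than the previous one.
Next gap: 27 days. Dec 14 2035 + 27 days = Jan 10 2036.
Next gap: 32 days. Jan 10 2036 + 32 days = Feb 11 2036.
Next gap: 37 days. Feb 11 2036 + 37 days = Mar 19 2036.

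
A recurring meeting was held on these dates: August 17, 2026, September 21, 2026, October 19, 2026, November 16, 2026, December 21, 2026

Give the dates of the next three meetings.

All dates are Mondays, 35, 28, 28, 35 days apart.
Specifically, the 3rd Monday of each month.
3rd Monday of January 2027: January 18, 2027.
February 2027 — 3rd Monday is February 15, 2027.
3rd Monday of March 2027: March 15, 2027.

January 18, 2027; February 15, 2027; March 15, 2027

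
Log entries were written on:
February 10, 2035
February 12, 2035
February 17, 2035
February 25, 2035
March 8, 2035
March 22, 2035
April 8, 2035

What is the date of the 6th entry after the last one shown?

Gaps: 2, 5, 8, 11, 14, 17 days — each gap is 3 larger than the previous one.
Next gap: 20 days. April 8, 2035 + 20 days = April 28, 2035.
Next gap: 23 days. April 28, 2035 + 23 days = May 21, 2035.
Next gap: 26 days. May 21, 2035 + 26 days = June 16, 2035.
Next gap: 29 days. June 16, 2035 + 29 days = July 15, 2035.
Next gap: 32 days. July 15, 2035 + 32 days = August 16, 2035.
Next gap: 35 days. August 16, 2035 + 35 days = September 20, 2035.

September 20, 2035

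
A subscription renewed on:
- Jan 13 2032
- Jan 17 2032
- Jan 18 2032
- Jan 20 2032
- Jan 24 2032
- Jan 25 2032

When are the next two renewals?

Jan 27 2032, Jan 31 2032

Every event lands on a Tuesday or Saturday or Sunday (gaps cycle 4, 1, 2, 4, 1).
So the schedule is: every Tuesday, Saturday and Sunday.
Next Tuesday: Jan 27 2032.
The following Saturday is Jan 31 2032.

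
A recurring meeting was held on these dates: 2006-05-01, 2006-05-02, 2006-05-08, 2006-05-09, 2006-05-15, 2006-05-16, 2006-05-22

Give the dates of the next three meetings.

Every event lands on a Monday or Tuesday (gaps cycle 1, 6, 1, 6, 1, 6).
So the schedule is: every Monday and Tuesday.
Next Tuesday: 2006-05-23.
The following Monday is 2006-05-29.
The following Tuesday is 2006-05-30.

2006-05-23, 2006-05-29, 2006-05-30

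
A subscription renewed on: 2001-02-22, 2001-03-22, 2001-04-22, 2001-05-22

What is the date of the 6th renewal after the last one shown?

2001-11-22

Each date is the 22nd; the gaps (28, 31, 30) track the month lengths.
The rule is the 22nd of each month.
June 2001: 2001-06-22.
Next: July 2001 → 2001-07-22.
August 2001: 2001-08-22.
Next: September 2001 → 2001-09-22.
October 2001: 2001-10-22.
Next: November 2001 → 2001-11-22.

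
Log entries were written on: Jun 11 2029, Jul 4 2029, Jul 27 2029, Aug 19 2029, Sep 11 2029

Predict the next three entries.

Every event comes 23 days after the last (23, 23, 23, 23).
Sep 11 2029 + 23 days = Oct 4 2029.
Oct 4 2029 + 23 days = Oct 27 2029.
Oct 27 2029 + 23 days = Nov 19 2029.

Oct 4 2029, Oct 27 2029, Nov 19 2029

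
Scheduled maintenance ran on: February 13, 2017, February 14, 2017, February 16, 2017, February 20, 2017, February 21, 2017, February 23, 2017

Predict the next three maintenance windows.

Every event lands on a Monday or Tuesday or Thursday (gaps cycle 1, 2, 4, 1, 2).
So the schedule is: every Monday, Tuesday and Thursday.
Next Monday: February 27, 2017.
Next Tuesday: February 28, 2017.
Next Thursday: March 2, 2017.

February 27, 2017; February 28, 2017; March 2, 2017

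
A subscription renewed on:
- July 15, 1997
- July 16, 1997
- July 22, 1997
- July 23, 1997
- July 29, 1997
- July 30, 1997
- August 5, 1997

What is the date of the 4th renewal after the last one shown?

August 19, 1997

Every event lands on a Tuesday or Wednesday (gaps cycle 1, 6, 1, 6, 1, 6).
So the schedule is: every Tuesday and Wednesday.
Next Wednesday: August 6, 1997.
The following Tuesday is August 12, 1997.
Next Wednesday: August 13, 1997.
The following Tuesday is August 19, 1997.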